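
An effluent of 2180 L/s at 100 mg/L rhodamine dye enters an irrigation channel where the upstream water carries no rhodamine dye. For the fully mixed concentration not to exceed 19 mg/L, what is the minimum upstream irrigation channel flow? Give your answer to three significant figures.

Set C_mix = 19: (Q·0 + 2180·100.0) / (Q + 2180) = 19
→ Q = 2180·(100.0 − 19)/(19 − 0) = 9294 L/s.

9290 L/s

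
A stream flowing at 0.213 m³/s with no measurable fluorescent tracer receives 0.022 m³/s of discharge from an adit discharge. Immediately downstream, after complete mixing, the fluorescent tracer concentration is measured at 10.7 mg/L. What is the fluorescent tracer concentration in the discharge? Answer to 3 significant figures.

114 mg/L

Mass balance: 0.2130·0 + 0.02200·Cₑ = 0.2350·10.70
→ Cₑ = (0.2350·10.70 − 0.2130·0) / 0.02200 = 114.3 mg/L.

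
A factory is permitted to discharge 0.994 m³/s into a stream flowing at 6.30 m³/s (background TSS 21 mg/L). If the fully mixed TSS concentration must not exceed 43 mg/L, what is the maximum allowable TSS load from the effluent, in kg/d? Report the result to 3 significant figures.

Mass balance at the limit: 6.300·21.00 + 0.9940·Cₑ = 7.294·43 → Cₑ = 182.4 mg/L.
Load = 0.9940 m³/s × 182.4 g/m³ × 86 400 s/d = 15670 kg/d.

15700 kg/d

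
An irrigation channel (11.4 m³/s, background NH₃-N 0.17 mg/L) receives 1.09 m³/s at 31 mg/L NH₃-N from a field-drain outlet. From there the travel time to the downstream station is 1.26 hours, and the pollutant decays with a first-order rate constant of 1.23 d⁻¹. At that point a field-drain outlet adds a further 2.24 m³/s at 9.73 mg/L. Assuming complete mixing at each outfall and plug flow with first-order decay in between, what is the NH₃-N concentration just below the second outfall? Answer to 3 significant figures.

3.75 mg/L

Flow-weighted average: C = (11.40·0.1700 + 1.090·31.00) / 12.49 = 35.73/12.49 = 2.861 mg/L; combined flow 12.49 m³/s.
Decay over the reach: 2.861·exp(−kt) = 2.861·0.9375 = 2.682 mg/L.
At the second outfall, C = (12.49·2.682 + 2.240·9.730) / (12.49 + 2.240) = 3.753 mg/L.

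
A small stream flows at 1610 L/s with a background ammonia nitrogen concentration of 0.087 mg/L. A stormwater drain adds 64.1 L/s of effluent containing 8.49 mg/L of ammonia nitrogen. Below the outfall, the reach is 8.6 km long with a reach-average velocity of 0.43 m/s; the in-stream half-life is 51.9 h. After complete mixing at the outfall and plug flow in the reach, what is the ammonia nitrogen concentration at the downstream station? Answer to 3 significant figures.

0.380 mg/L

Mass balance: C = (1610·0.08700 + 64.10·8.490) / 1674 = 684.3/1674 = 0.4087 mg/L.
Travel time t = 8.6·1000 / 0.43 = 20000 s = 5.556 h.
Half-life 51.9 h → k = ln 2 / 51.9 = 0.01336 h⁻¹ = 0.3205 d⁻¹.
Applying C = C₀e^(−kt): 0.4087 × 0.9285 = 0.3795 mg/L.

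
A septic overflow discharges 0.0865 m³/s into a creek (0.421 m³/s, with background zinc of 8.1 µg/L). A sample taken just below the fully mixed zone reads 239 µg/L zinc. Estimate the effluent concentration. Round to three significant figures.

1360 µg/L

Mass balance: 0.4210·8.100 + 0.08650·Cₑ = 0.5075·239.0
→ Cₑ = (0.5075·239.0 − 0.4210·8.100) / 0.08650 = 1363 µg/L.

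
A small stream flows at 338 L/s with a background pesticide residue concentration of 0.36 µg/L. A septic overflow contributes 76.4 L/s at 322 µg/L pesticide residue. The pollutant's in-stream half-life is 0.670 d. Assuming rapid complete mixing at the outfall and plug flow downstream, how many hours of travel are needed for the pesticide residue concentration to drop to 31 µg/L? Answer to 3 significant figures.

Flow-weighted average: C = (338.0·0.3600 + 76.40·322.0) / 414.4 = 24720/414.4 = 59.66 µg/L.
Half-life 0.670 d → k = ln 2 / 0.670 = 1.035 d⁻¹.
59.66·exp(−k·t) = 31 → t = ln(59.66/31)/k = 54670 s = 15.19 h.

15.2 h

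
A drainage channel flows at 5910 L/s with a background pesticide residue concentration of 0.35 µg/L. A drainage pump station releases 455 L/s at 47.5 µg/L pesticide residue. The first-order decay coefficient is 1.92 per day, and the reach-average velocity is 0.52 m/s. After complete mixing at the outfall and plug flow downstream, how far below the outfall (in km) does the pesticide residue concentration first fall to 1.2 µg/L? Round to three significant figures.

26.5 km

Conservation of mass: C = (5910·0.3500 + 455.0·47.50) / 6365 = 23680/6365 = 3.721 µg/L.
Set 3.721·exp(−k·t) = 1.2 → t = ln(3.721/1.2)/k = 50920 s = 14.14 h.
Distance = v·t = 0.52·50920 = 26480 m = 26.48 km.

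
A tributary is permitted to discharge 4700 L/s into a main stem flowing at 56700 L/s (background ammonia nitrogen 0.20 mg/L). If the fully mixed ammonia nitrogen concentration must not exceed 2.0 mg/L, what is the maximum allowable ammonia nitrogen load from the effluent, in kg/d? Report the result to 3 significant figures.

Mass balance at the limit: 56700·0.2000 + 4700·Cₑ = 61400·2.0 → Cₑ = 23.71 mg/L.
4700 L/s = 4.700 m³/s. Load = 4.700 m³/s × 23.71 g/m³ × 86 400 s/d = 9630 kg/d.

9630 kg/d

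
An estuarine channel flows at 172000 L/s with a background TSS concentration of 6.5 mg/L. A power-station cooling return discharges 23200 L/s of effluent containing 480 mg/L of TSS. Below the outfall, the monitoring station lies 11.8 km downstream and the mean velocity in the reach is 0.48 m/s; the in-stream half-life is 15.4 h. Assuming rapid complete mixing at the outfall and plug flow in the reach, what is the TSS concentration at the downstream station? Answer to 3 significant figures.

Mass balance: C = (172000·6.500 + 23200·480.0) / 195200 = 12250000/195200 = 62.78 mg/L.
Travel time t = 11.8·1000 / 0.48 = 24580 s = 6.829 h.
Half-life 15.4 h → k = ln 2 / 15.4 = 0.04501 h⁻¹ = 1.080 d⁻¹.
Decay over the reach: 62.78·exp(−kt) = 62.78·0.7354 = 46.17 mg/L.

46.2 mg/L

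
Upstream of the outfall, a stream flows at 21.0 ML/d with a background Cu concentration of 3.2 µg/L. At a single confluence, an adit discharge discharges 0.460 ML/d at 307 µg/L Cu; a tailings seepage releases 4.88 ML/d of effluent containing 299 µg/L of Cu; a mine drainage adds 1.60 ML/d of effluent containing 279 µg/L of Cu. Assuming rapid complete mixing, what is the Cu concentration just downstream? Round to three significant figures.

After mixing, C = (21.00·3.200 + 0.4600·307.0 + 4.880·299.0 + 1.600·279.0) / 27.94 = 2114/27.94 = 75.66 µg/L.

75.7 µg/L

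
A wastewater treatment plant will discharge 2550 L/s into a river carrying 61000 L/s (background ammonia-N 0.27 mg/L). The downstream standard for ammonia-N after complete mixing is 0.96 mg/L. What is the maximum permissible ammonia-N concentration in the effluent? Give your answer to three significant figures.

At the limit, (Qr·Cr + Qe·Cₑ)/(Qr + Qe) = 0.96:
Cₑ = (63550·0.96 − 61000·0.2700) / 2550 = 17.47 mg/L.

17.5 mg/L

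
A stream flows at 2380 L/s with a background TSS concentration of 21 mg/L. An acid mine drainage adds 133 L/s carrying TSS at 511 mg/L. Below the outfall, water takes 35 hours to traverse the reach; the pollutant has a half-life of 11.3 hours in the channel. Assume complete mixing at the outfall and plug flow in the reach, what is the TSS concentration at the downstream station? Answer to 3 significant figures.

After mixing, C = (2380·21.00 + 133.0·511.0) / 2513 = 117900/2513 = 46.93 mg/L.
Half-life 11.3 h → k = ln 2 / 11.3 = 0.06134 h⁻¹ = 1.472 d⁻¹.
Applying C = C₀e^(−kt): 46.93 × 0.1168 = 5.484 mg/L.

5.48 mg/L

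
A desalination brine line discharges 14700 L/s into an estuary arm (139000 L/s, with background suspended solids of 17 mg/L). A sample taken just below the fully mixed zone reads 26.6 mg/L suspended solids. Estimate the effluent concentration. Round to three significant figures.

Mass balance: 139000·17.00 + 14700·Cₑ = 153700·26.60
→ Cₑ = (153700·26.60 − 139000·17.00) / 14700 = 117.4 mg/L.

117 mg/L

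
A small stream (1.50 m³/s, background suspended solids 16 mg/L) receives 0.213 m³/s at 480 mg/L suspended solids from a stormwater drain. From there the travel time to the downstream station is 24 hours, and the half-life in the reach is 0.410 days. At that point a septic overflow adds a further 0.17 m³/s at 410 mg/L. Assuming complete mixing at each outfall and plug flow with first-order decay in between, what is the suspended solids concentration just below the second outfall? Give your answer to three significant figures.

49.4 mg/L

Mass balance: C = (1.500·16.00 + 0.2130·480.0) / 1.713 = 126.2/1.713 = 73.70 mg/L; combined flow 1.713 m³/s.
Half-life 0.410 d → k = ln 2 / 0.410 = 1.691 d⁻¹.
First-order decay: C = 73.70·exp(−k·t) = 73.70·0.1844 = 13.59 mg/L.
At the second outfall, C = (1.713·13.59 + 0.1700·410.0) / (1.713 + 0.1700) = 49.38 mg/L.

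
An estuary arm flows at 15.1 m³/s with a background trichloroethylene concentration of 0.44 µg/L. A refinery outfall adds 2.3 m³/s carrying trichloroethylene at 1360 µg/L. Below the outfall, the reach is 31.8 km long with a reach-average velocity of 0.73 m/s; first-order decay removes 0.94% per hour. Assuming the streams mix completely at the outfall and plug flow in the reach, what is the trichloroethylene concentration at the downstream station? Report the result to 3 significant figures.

After mixing, C = (15.10·0.4400 + 2.300·1360) / 17.40 = 3135/17.40 = 180.2 µg/L.
Travel time t = 31.8·1000 / 0.73 = 43560 s = 12.10 h.
0.94%/h lost → k = −ln(1 − 0.0094) = 0.009444 h⁻¹.
After decay, C = 180.2 × e^(−kt) = 180.2 × 0.8920 = 160.7 µg/L.

161 µg/L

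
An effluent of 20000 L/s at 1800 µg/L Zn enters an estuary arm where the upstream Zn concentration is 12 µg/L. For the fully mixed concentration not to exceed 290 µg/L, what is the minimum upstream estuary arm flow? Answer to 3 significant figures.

Set C_mix = 290: (Q·12.00 + 20000·1800) / (Q + 20000) = 290
→ Q = 20000·(1800 − 290)/(290 − 12.00) = 108600 L/s.

109000 L/s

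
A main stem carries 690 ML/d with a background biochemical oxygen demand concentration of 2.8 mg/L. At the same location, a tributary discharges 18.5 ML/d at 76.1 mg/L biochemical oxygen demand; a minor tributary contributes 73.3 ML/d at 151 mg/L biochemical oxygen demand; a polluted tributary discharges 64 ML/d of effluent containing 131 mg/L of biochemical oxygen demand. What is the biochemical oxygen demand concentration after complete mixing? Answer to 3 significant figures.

26.9 mg/L

Conservation of mass: C = (690.0·2.800 + 18.50·76.10 + 73.30·151.0 + 64.00·131.0) / 845.8 = 22790/845.8 = 26.95 mg/L.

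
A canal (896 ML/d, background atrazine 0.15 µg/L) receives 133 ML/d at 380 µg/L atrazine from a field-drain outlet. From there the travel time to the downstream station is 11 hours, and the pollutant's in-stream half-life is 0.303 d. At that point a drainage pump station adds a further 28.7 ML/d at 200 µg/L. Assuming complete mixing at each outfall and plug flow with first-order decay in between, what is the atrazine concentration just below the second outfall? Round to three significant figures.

22.2 µg/L

Mixed concentration C = ΣQC/ΣQ = (896.0·0.1500 + 133.0·380.0) / 1029 = 50670/1029 = 49.25 µg/L; combined flow 1029 ML/d.
Half-life 0.303 d → k = ln 2 / 0.303 = 2.288 d⁻¹.
Applying C = C₀e^(−kt): 49.25 × 0.3505 = 17.26 µg/L.
At the second outfall, C = (1029·17.26 + 28.70·200.0) / (1029 + 28.70) = 22.22 µg/L.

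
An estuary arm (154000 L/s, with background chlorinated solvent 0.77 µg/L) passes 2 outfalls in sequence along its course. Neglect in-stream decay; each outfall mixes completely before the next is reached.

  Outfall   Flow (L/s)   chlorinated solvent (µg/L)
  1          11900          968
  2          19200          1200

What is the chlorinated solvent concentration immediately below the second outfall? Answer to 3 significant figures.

Outfall 1: combined Q = 165900 L/s; C = (154000·0.7700 + 11900·968.0)/165900 = 70.15 µg/L.
Outfall 2: combined Q = 185100 L/s; C = (165900·70.15 + 19200·1200)/185100 = 187.3 µg/L.

187 µg/L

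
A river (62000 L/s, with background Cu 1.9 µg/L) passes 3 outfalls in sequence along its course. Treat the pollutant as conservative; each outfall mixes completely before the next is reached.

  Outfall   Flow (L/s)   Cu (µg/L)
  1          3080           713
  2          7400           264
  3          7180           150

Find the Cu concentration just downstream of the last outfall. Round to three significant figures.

67.1 µg/L

After outfall 1: Q = 62000 + 3080 = 65080 L/s; C = (62000·1.900 + 3080·713.0)/65080 = 35.55 µg/L.
After outfall 2: Q = 65080 + 7400 = 72480 L/s; C = (65080·35.55 + 7400·264.0)/72480 = 58.88 µg/L.
After outfall 3: Q = 72480 + 7180 = 79660 L/s; C = (72480·58.88 + 7180·150.0)/79660 = 67.09 µg/L.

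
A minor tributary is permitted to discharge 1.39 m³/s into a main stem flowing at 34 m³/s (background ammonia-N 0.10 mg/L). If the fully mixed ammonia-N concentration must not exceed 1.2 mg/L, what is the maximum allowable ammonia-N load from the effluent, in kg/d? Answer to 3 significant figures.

Mass balance at the limit: 34.00·0.1000 + 1.390·Cₑ = 35.39·1.2 → Cₑ = 28.11 mg/L.
Load = 1.390 m³/s × 28.11 g/m³ × 86 400 s/d = 3375 kg/d.

3380 kg/d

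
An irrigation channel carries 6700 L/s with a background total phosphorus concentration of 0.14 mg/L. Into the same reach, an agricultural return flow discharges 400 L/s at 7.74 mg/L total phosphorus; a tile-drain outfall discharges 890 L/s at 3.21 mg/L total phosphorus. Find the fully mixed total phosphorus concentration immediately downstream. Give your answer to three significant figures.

0.862 mg/L

Conservation of mass: C = (6700·0.1400 + 400.0·7.740 + 890.0·3.210) / 7990 = 6891/7990 = 0.8624 mg/L.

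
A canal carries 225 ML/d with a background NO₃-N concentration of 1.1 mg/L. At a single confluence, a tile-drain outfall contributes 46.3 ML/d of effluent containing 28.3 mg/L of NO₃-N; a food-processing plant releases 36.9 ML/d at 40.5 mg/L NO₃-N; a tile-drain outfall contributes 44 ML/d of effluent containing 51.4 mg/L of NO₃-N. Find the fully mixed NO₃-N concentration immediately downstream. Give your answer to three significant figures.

Mass balance: C = (225.0·1.100 + 46.30·28.30 + 36.90·40.50 + 44.00·51.40) / 352.2 = 5314/352.2 = 15.09 mg/L.

15.1 mg/L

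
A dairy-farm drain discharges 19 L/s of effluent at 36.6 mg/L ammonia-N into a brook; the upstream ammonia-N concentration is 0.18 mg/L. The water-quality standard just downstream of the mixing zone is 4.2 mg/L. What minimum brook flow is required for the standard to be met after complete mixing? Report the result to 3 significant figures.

Set C_mix = 4.2: (Q·0.1800 + 19.00·36.60) / (Q + 19.00) = 4.2
→ Q = 19.00·(36.60 − 4.2)/(4.2 − 0.1800) = 153.1 L/s.

153 L/s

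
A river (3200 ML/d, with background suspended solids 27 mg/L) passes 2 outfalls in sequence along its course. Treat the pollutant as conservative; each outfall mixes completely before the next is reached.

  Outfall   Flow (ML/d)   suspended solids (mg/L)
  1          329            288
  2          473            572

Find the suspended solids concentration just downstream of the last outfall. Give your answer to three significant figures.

113 mg/L

After outfall 1: Q = 3200 + 329.0 = 3529 ML/d; C = (3200·27.00 + 329.0·288.0)/3529 = 51.33 mg/L.
After outfall 2: Q = 3529 + 473.0 = 4002 ML/d; C = (3529·51.33 + 473.0·572.0)/4002 = 112.9 mg/L.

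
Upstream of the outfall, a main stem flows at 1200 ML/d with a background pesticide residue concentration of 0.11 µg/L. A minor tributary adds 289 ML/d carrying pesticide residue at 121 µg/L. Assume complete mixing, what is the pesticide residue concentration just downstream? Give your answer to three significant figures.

23.6 µg/L

Flow-weighted average: C = (1200·0.1100 + 289.0·121.0) / 1489 = 35100/1489 = 23.57 µg/L.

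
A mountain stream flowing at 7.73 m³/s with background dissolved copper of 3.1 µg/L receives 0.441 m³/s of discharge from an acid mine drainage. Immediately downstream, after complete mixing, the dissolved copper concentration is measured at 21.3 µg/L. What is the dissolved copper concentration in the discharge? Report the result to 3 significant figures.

340 µg/L

Mass balance: 7.730·3.100 + 0.4410·Cₑ = 8.171·21.30
→ Cₑ = (8.171·21.30 − 7.730·3.100) / 0.4410 = 340.3 µg/L.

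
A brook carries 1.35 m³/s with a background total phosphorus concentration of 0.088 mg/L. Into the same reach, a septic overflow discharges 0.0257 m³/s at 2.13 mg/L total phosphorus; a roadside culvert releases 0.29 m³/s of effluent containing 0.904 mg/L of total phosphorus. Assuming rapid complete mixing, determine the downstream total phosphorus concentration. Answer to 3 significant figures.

Conservation of mass: C = (1.350·0.08800 + 0.02570·2.130 + 0.2900·0.9040) / 1.666 = 0.4357/1.666 = 0.2616 mg/L.

0.262 mg/L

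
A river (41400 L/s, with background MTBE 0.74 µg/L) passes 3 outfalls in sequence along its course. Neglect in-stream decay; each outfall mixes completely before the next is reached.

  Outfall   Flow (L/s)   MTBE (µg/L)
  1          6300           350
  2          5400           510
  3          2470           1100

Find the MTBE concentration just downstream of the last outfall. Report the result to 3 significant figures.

Below outfall 1: Q → 47700 L/s, C = (41400·0.7400 + 6300·350.0)/47700 = 46.87 µg/L.
Below outfall 2: Q → 53100 L/s, C = (47700·46.87 + 5400·510.0)/53100 = 93.97 µg/L.
Below outfall 3: Q → 55570 L/s, C = (53100·93.97 + 2470·1100)/55570 = 138.7 µg/L.

139 µg/L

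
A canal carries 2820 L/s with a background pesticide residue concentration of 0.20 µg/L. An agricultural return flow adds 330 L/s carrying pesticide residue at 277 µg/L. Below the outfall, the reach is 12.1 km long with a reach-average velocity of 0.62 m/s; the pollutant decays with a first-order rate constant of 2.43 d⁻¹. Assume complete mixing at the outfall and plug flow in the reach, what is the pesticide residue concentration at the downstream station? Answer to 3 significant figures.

16.9 µg/L

Mixed concentration C = ΣQC/ΣQ = (2820·0.2000 + 330.0·277.0) / 3150 = 91970/3150 = 29.20 µg/L.
Travel time t = 12.1·1000 / 0.62 = 19520 s = 5.421 h.
First-order decay: C = 29.20·exp(−k·t) = 29.20·0.5776 = 16.86 µg/L.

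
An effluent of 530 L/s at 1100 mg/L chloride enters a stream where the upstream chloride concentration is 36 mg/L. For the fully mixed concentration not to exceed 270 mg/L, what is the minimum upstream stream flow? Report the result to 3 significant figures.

1880 L/s

Set C_mix = 270: (Q·36.00 + 530.0·1100) / (Q + 530.0) = 270
→ Q = 530.0·(1100 − 270)/(270 − 36.00) = 1880 L/s.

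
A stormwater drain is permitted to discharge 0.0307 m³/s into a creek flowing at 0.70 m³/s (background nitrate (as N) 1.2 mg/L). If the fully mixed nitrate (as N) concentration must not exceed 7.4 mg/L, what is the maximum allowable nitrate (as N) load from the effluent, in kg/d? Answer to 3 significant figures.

395 kg/d

Mass balance at the limit: 0.7000·1.200 + 0.03070·Cₑ = 0.7307·7.4 → Cₑ = 148.8 mg/L.
Load = 0.03070 m³/s × 148.8 g/m³ × 86 400 s/d = 394.6 kg/d.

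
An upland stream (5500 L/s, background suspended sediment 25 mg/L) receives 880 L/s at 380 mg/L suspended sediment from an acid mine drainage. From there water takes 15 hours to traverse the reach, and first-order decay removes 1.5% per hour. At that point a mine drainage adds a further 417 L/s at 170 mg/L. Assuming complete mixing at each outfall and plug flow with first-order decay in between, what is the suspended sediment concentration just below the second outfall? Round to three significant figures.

65.8 mg/L

Mixed concentration C = ΣQC/ΣQ = (5500·25.00 + 880.0·380.0) / 6380 = 471900/6380 = 73.97 mg/L; combined flow 6380 L/s.
1.5%/h lost → k = −ln(1 − 0.015) = 0.01511 h⁻¹.
Applying C = C₀e^(−kt): 73.97 × 0.7972 = 58.96 mg/L.
Second outfall: C = (6380·58.96 + 417.0·170.0)/6797 = 65.77 mg/L.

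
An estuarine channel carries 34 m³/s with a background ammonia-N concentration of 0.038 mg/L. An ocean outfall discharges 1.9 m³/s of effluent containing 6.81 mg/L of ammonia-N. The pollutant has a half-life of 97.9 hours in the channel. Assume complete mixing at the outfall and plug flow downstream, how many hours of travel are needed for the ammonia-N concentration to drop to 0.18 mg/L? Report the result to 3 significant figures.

112 h

Mass balance: C = (34.00·0.03800 + 1.900·6.810) / 35.90 = 14.23/35.90 = 0.3964 mg/L.
Half-life 97.9 h → k = ln 2 / 97.9 = 0.007080 h⁻¹ = 0.1699 d⁻¹.
0.3964·exp(−k·t) = 0.18 → t = ln(0.3964/0.18)/k = 401400 s = 111.5 h.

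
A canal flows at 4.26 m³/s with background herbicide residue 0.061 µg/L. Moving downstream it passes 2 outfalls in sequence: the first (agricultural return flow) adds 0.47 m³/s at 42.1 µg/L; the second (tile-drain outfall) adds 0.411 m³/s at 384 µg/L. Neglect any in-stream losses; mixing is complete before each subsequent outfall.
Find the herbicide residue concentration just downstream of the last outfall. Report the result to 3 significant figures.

Below outfall 1: Q → 4.730 m³/s, C = (4.260·0.06100 + 0.4700·42.10)/4.730 = 4.238 µg/L.
Below outfall 2: Q → 5.141 m³/s, C = (4.730·4.238 + 0.4110·384.0)/5.141 = 34.60 µg/L.

34.6 µg/L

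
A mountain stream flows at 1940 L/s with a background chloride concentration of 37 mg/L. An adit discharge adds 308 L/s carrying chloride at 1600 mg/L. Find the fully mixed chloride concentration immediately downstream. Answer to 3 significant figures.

Mass balance: C = (1940·37.00 + 308.0·1600) / 2248 = 564600/2248 = 251.1 mg/L.

251 mg/L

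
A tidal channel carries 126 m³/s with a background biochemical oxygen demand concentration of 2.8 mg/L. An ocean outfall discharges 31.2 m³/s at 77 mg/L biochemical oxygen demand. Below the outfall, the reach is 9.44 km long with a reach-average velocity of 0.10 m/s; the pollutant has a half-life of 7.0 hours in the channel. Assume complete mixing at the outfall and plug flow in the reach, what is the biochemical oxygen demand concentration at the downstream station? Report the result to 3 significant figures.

1.31 mg/L

Conservation of mass: C = (126.0·2.800 + 31.20·77.00) / 157.2 = 2755/157.2 = 17.53 mg/L.
Travel time t = 9.44·1000 / 0.10 = 94400 s = 26.22 h.
Half-life 7.0 h → k = ln 2 / 7.0 = 0.09902 h⁻¹ = 2.377 d⁻¹.
Decay over the reach: 17.53·exp(−kt) = 17.53·0.07453 = 1.306 mg/L.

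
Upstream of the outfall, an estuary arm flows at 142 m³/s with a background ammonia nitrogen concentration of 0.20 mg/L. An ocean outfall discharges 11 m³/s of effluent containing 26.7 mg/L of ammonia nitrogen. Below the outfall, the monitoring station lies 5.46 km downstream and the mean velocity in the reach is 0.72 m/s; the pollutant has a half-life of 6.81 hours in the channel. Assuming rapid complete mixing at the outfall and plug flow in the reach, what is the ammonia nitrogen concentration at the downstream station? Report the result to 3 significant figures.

1.70 mg/L

After mixing, C = (142.0·0.2000 + 11.00·26.70) / 153.0 = 322.1/153.0 = 2.105 mg/L.
Travel time t = 5.46·1000 / 0.72 = 7583 s = 2.106 h.
Half-life 6.81 h → k = ln 2 / 6.81 = 0.1018 h⁻¹ = 2.443 d⁻¹.
Applying C = C₀e^(−kt): 2.105 × 0.8070 = 1.699 mg/L.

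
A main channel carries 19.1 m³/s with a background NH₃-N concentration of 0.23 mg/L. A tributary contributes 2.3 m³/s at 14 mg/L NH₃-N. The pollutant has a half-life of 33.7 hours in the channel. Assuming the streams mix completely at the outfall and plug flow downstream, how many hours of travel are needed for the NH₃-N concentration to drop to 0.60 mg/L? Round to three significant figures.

Mass balance: C = (19.10·0.2300 + 2.300·14.00) / 21.40 = 36.59/21.40 = 1.710 mg/L.
Half-life 33.7 h → k = ln 2 / 33.7 = 0.02057 h⁻¹ = 0.4936 d⁻¹.
1.710·exp(−k·t) = 0.60 → t = ln(1.710/0.60)/k = 183300 s = 50.92 h.

50.9 h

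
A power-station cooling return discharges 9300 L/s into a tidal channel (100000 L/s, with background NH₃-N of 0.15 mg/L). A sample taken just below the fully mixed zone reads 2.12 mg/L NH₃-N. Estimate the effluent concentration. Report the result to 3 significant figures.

Mass balance: 100000·0.1500 + 9300·Cₑ = 109300·2.120
→ Cₑ = (109300·2.120 − 100000·0.1500) / 9300 = 23.30 mg/L.

23.3 mg/L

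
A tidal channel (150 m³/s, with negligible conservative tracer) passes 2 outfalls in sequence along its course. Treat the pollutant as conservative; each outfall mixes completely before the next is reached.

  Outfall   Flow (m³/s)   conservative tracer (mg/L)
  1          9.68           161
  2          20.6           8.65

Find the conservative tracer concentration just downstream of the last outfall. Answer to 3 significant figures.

Outfall 1: combined Q = 159.7 m³/s; C = (150.0·0 + 9.680·161.0)/159.7 = 9.760 mg/L.
Outfall 2: combined Q = 180.3 m³/s; C = (159.7·9.760 + 20.60·8.650)/180.3 = 9.633 mg/L.

9.63 mg/L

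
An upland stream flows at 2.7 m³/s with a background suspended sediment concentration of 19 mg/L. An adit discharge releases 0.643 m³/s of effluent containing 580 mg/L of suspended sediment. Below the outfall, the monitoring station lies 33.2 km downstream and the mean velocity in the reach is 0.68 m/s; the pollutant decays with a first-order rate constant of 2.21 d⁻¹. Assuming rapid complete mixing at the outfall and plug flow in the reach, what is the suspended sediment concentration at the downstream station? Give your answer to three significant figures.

36.4 mg/L

Mass balance: C = (2.700·19.00 + 0.6430·580.0) / 3.343 = 424.2/3.343 = 126.9 mg/L.
Travel time t = 33.2·1000 / 0.68 = 48820 s = 13.56 h.
Applying C = C₀e^(−kt): 126.9 × 0.2868 = 36.40 mg/L.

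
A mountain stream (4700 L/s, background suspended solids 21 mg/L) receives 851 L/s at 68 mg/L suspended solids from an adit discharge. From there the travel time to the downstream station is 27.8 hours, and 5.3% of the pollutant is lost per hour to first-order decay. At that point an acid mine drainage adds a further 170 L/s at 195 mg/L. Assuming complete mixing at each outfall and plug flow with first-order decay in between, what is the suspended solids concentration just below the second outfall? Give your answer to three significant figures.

11.8 mg/L

After mixing, C = (4700·21.00 + 851.0·68.00) / 5551 = 156600/5551 = 28.21 mg/L; combined flow 5551 L/s.
5.3%/h lost → k = −ln(1 − 0.053) = 0.05446 h⁻¹.
After decay, C = 28.21 × e^(−kt) = 28.21 × 0.2201 = 6.207 mg/L.
Second outfall: C = (5551·6.207 + 170.0·195.0)/5721 = 11.82 mg/L.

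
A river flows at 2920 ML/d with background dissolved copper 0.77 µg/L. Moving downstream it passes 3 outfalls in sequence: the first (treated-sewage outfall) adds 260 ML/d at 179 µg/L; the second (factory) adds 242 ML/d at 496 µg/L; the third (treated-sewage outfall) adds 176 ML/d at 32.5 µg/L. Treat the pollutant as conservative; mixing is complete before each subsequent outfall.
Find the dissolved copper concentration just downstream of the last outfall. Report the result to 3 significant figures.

48.5 µg/L

After outfall 1: Q = 2920 + 260.0 = 3180 ML/d; C = (2920·0.7700 + 260.0·179.0)/3180 = 15.34 µg/L.
After outfall 2: Q = 3180 + 242.0 = 3422 ML/d; C = (3180·15.34 + 242.0·496.0)/3422 = 49.33 µg/L.
After outfall 3: Q = 3422 + 176.0 = 3598 ML/d; C = (3422·49.33 + 176.0·32.50)/3598 = 48.51 µg/L.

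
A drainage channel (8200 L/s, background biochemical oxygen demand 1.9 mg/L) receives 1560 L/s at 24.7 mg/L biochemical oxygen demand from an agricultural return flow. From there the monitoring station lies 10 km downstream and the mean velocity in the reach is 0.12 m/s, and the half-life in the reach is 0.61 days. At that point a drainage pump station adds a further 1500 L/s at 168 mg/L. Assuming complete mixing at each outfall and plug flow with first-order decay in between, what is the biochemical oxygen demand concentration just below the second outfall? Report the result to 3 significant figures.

24.0 mg/L

After mixing, C = (8200·1.900 + 1560·24.70) / 9760 = 54110/9760 = 5.544 mg/L; combined flow 9760 L/s.
Travel time t = 10·1000 / 0.12 = 83330 s = 23.15 h.
Half-life 0.61 d → k = ln 2 / 0.61 = 1.136 d⁻¹.
After decay, C = 5.544 × e^(−kt) = 5.544 × 0.3342 = 1.853 mg/L.
At the second outfall, C = (9760·1.853 + 1500·168.0) / (9760 + 1500) = 23.99 mg/L.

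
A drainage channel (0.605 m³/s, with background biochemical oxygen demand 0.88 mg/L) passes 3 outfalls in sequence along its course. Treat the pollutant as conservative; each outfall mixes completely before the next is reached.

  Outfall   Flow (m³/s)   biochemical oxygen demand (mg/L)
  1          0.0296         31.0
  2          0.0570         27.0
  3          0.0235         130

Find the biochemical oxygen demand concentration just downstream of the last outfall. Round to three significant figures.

8.45 mg/L

Outfall 1: combined Q = 0.6346 m³/s; C = (0.6050·0.8800 + 0.02960·31.00)/0.6346 = 2.285 mg/L.
Outfall 2: combined Q = 0.6916 m³/s; C = (0.6346·2.285 + 0.05700·27.00)/0.6916 = 4.322 mg/L.
Outfall 3: combined Q = 0.7151 m³/s; C = (0.6916·4.322 + 0.02350·130.0)/0.7151 = 8.452 mg/L.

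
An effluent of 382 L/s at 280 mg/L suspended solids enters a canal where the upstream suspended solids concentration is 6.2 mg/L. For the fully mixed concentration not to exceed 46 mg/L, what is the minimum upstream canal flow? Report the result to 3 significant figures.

2250 L/s

Set C_mix = 46: (Q·6.200 + 382.0·280.0) / (Q + 382.0) = 46
→ Q = 382.0·(280.0 − 46)/(46 − 6.200) = 2246 L/s.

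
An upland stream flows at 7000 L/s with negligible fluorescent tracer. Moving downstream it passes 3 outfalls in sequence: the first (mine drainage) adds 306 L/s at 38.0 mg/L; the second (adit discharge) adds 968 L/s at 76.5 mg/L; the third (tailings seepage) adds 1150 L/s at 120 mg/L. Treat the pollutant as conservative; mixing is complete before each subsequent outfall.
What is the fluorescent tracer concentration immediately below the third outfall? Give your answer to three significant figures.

After outfall 1: Q = 7000 + 306.0 = 7306 L/s; C = (7000·0 + 306.0·38.00)/7306 = 1.592 mg/L.
After outfall 2: Q = 7306 + 968.0 = 8274 L/s; C = (7306·1.592 + 968.0·76.50)/8274 = 10.36 mg/L.
After outfall 3: Q = 8274 + 1150 = 9424 L/s; C = (8274·10.36 + 1150·120.0)/9424 = 23.74 mg/L.

23.7 mg/L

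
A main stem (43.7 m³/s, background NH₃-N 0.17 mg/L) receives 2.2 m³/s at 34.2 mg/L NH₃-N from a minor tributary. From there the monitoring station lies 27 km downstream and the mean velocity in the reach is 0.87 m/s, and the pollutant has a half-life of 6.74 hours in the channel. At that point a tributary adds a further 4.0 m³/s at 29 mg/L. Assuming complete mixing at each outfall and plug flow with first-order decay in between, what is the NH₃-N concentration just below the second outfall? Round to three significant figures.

3.01 mg/L

Mixed concentration C = ΣQC/ΣQ = (43.70·0.1700 + 2.200·34.20) / 45.90 = 82.67/45.90 = 1.801 mg/L; combined flow 45.90 m³/s.
Travel time t = 27·1000 / 0.87 = 31030 s = 8.621 h.
Half-life 6.74 h → k = ln 2 / 6.74 = 0.1028 h⁻¹ = 2.468 d⁻¹.
Decay over the reach: 1.801·exp(−kt) = 1.801·0.4121 = 0.7422 mg/L.
Second outfall: C = (45.90·0.7422 + 4.000·29.00)/49.90 = 3.007 mg/L.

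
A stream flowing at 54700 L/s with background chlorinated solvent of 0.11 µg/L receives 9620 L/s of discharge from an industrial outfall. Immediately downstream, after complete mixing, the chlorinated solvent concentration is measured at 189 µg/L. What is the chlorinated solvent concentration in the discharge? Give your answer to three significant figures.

1260 µg/L

Mass balance: 54700·0.1100 + 9620·Cₑ = 64320·189.0
→ Cₑ = (64320·189.0 − 54700·0.1100) / 9620 = 1263 µg/L.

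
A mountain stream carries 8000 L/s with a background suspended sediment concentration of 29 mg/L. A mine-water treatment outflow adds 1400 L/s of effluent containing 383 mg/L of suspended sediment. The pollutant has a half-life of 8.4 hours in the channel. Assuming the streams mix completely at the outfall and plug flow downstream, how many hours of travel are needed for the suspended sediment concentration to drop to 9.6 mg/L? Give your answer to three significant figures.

Conservation of mass: C = (8000·29.00 + 1400·383.0) / 9400 = 768200/9400 = 81.72 mg/L.
Half-life 8.4 h → k = ln 2 / 8.4 = 0.08252 h⁻¹ = 1.980 d⁻¹.
81.72·exp(−k·t) = 9.6 → t = ln(81.72/9.6)/k = 93430 s = 25.95 h.

26.0 h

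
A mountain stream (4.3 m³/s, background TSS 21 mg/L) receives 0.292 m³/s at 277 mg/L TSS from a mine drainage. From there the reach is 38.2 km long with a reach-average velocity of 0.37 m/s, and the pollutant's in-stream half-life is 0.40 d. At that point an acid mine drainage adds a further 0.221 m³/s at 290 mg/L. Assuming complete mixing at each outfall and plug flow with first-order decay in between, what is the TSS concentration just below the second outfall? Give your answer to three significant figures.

17.8 mg/L

Mass balance: C = (4.300·21.00 + 0.2920·277.0) / 4.592 = 171.2/4.592 = 37.28 mg/L; combined flow 4.592 m³/s.
Travel time t = 38.2·1000 / 0.37 = 103200 s = 28.68 h.
Half-life 0.40 d → k = ln 2 / 0.40 = 1.733 d⁻¹.
First-order decay: C = 37.28·exp(−k·t) = 37.28·0.1261 = 4.701 mg/L.
Second outfall: C = (4.592·4.701 + 0.2210·290.0)/4.813 = 17.80 mg/L.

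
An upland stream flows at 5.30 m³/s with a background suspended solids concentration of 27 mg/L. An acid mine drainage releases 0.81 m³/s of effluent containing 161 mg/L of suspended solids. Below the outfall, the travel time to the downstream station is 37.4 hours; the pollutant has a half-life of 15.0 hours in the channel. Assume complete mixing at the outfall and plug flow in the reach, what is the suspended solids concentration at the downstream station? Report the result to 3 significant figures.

7.95 mg/L

Mixed concentration C = ΣQC/ΣQ = (5.300·27.00 + 0.8100·161.0) / 6.110 = 273.5/6.110 = 44.76 mg/L.
Half-life 15.0 h → k = ln 2 / 15.0 = 0.04621 h⁻¹ = 1.109 d⁻¹.
Decay over the reach: 44.76·exp(−kt) = 44.76·0.1776 = 7.950 mg/L.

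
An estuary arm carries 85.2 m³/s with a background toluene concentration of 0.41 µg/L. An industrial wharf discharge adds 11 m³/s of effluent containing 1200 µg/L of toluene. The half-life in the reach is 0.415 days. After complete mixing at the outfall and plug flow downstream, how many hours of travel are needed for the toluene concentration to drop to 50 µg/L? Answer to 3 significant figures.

14.5 h

Flow-weighted average: C = (85.20·0.4100 + 11.00·1200) / 96.20 = 13230/96.20 = 137.6 µg/L.
Half-life 0.415 d → k = ln 2 / 0.415 = 1.670 d⁻¹.
137.6·exp(−k·t) = 50 → t = ln(137.6/50)/k = 52360 s = 14.54 h.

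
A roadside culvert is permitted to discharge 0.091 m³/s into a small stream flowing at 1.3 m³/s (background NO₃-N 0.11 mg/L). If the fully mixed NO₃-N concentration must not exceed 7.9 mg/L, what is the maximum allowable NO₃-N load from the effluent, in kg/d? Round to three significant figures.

937 kg/d

Mass balance at the limit: 1.300·0.1100 + 0.09100·Cₑ = 1.391·7.9 → Cₑ = 119.2 mg/L.
Load = 0.09100 m³/s × 119.2 g/m³ × 86 400 s/d = 937.1 kg/d.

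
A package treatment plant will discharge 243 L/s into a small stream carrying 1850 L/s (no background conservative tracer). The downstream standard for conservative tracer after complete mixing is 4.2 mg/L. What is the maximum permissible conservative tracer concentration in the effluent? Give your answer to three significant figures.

At the limit, (Qr·Cr + Qe·Cₑ)/(Qr + Qe) = 4.2:
Cₑ = (2093·4.2 − 1850·0) / 243.0 = 36.18 mg/L.

36.2 mg/L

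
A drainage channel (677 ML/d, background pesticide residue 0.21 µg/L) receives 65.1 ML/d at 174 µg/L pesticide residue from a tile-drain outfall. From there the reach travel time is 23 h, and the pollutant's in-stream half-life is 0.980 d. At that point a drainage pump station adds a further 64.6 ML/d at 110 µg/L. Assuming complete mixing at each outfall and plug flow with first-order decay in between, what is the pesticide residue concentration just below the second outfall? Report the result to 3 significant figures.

Mixed concentration C = ΣQC/ΣQ = (677.0·0.2100 + 65.10·174.0) / 742.1 = 11470/742.1 = 15.46 µg/L; combined flow 742.1 ML/d.
Half-life 0.980 d → k = ln 2 / 0.980 = 0.7073 d⁻¹.
Applying C = C₀e^(−kt): 15.46 × 0.5077 = 7.847 µg/L.
Second outfall: C = (742.1·7.847 + 64.60·110.0)/806.7 = 16.03 µg/L.

16.0 µg/L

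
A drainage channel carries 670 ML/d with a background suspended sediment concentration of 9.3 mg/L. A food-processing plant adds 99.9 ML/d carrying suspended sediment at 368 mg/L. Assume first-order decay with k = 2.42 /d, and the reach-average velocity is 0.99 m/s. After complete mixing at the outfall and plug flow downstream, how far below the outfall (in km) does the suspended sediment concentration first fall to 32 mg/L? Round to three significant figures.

19.7 km

Mass balance: C = (670.0·9.300 + 99.90·368.0) / 769.9 = 42990/769.9 = 55.84 mg/L.
Set 55.84·exp(−k·t) = 32 → t = ln(55.84/32)/k = 19880 s = 5.522 h.
Distance = v·t = 0.99·19880 = 19680 m = 19.68 km.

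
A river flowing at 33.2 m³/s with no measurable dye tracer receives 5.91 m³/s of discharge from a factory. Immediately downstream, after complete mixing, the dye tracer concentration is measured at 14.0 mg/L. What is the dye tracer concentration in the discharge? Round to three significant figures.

92.6 mg/L

Mass balance: 33.20·0 + 5.910·Cₑ = 39.11·14.00
→ Cₑ = (39.11·14.00 − 33.20·0) / 5.910 = 92.65 mg/L.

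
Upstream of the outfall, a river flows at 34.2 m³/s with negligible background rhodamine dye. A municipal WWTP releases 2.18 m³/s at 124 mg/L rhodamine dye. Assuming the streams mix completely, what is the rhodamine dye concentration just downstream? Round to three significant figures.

7.43 mg/L

Flow-weighted average: C = (34.20·0 + 2.180·124.0) / 36.38 = 270.3/36.38 = 7.430 mg/L.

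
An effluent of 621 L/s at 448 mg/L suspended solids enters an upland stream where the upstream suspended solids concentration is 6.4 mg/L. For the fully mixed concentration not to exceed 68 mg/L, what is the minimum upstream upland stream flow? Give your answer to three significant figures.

3830 L/s

Set C_mix = 68: (Q·6.400 + 621.0·448.0) / (Q + 621.0) = 68
→ Q = 621.0·(448.0 − 68)/(68 − 6.400) = 3831 L/s.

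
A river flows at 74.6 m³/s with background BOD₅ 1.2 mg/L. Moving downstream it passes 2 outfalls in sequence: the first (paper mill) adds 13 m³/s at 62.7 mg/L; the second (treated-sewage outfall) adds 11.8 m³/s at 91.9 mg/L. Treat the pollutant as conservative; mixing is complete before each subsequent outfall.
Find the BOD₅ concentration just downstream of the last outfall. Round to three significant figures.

20.0 mg/L

Below outfall 1: Q → 87.60 m³/s, C = (74.60·1.200 + 13.00·62.70)/87.60 = 10.33 mg/L.
Below outfall 2: Q → 99.40 m³/s, C = (87.60·10.33 + 11.80·91.90)/99.40 = 20.01 mg/L.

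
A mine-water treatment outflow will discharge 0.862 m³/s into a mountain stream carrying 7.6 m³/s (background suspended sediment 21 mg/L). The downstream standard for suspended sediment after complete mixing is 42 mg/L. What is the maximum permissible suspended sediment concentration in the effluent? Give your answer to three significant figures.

227 mg/L

At the limit, (Qr·Cr + Qe·Cₑ)/(Qr + Qe) = 42:
Cₑ = (8.462·42 − 7.600·21.00) / 0.8620 = 227.2 mg/L.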